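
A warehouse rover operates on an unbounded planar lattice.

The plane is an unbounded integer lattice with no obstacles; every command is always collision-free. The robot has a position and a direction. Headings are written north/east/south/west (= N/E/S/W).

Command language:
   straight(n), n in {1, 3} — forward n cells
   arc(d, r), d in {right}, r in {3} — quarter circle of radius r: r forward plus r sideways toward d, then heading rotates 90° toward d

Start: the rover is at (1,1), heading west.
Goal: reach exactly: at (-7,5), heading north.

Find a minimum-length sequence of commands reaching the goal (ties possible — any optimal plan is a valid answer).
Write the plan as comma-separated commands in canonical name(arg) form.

start: at (1,1), heading west
t=1 straight(3) ⇒ at (-2,1), heading west
t=2 straight(1) ⇒ at (-3,1), heading west
t=3 straight(1) ⇒ at (-4,1), heading west
t=4 arc(right, 3) ⇒ at (-7,4), heading north
t=5 straight(1) ⇒ at (-7,5), heading north
shorter routes all fall short; 5 is best.

straight(3), straight(1), straight(1), arc(right, 3), straight(1)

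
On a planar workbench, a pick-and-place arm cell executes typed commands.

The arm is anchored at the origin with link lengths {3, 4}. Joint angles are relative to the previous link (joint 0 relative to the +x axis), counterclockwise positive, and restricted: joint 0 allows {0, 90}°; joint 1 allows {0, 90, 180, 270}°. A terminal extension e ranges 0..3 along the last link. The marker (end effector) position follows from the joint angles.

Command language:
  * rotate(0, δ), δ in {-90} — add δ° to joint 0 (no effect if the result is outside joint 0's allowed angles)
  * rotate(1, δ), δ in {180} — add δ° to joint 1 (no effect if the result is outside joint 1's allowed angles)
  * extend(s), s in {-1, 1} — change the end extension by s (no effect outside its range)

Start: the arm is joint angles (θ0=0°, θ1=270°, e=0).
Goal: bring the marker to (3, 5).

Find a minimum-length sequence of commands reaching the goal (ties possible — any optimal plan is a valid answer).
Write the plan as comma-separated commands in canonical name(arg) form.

extend(1), rotate(1, 180)

start: joint angles (θ0=0°, θ1=270°, e=0)
t=1 extend(1) ⇒ joint angles (θ0=0°, θ1=270°, e=1)
t=2 rotate(1, 180) ⇒ joint angles (θ0=0°, θ1=90°, e=1)
nothing shorter than 2 reaches the goal.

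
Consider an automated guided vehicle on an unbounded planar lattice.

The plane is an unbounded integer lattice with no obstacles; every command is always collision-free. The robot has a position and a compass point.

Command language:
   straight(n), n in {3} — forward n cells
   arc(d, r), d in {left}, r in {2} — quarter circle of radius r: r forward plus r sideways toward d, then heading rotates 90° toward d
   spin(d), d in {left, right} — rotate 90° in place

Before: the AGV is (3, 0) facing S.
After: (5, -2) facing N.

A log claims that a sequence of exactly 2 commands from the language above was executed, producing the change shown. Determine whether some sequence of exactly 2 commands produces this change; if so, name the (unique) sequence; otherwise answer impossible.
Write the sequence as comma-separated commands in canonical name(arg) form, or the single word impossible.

arc(left, 2), spin(left)

key: order matters: swapping arc(left, 2) and spin(left) lands elsewhere
from: (3, 0) facing S
1. arc(left, 2) → (5, -2) facing E
2. spin(left) → (5, -2) facing N
uniquely the one of 16 2-step routes that fits.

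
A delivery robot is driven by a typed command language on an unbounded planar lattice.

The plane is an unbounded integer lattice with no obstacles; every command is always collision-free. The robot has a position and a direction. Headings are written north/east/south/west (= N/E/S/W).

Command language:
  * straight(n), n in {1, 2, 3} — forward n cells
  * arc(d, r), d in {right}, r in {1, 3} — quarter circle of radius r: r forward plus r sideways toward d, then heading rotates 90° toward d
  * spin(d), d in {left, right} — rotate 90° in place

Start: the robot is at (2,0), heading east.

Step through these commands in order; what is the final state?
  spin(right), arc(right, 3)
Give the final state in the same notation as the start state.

at (-1,-3), heading west

begin: at (2,0), heading east
step 1 (spin(right)): at (2,0), heading south
step 2 (arc(right, 3)): at (-1,-3), heading west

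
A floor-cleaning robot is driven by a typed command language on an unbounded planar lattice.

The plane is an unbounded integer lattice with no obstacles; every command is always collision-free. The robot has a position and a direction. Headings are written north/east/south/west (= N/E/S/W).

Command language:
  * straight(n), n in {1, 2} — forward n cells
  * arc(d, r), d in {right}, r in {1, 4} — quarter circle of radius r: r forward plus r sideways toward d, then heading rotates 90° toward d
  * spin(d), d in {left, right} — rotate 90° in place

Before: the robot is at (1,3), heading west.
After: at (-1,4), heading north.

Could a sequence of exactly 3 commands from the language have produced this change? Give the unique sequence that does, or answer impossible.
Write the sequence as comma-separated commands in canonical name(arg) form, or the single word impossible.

straight(2), spin(right), straight(1)

key: position moved to (-1,4) AND the heading swung to N — translation plus rotation needed
initial: at (1,3), heading west
t=1 straight(2) ⇒ at (-1,3), heading west
t=2 spin(right) ⇒ at (-1,3), heading north
t=3 straight(1) ⇒ at (-1,4), heading north
no rival 3-sequence matches.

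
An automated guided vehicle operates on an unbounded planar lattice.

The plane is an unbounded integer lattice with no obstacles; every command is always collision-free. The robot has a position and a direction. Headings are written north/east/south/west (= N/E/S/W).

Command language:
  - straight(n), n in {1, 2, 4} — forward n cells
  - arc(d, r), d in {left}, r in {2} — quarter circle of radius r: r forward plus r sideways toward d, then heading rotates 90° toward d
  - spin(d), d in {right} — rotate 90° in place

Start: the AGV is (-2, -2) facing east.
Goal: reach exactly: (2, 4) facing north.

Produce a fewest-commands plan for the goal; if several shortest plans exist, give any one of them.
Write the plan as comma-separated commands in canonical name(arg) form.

straight(2), arc(left, 2), straight(4)

initial: (-2, -2) facing east
t=1 straight(2) ⇒ (0, -2) facing east
t=2 arc(left, 2) ⇒ (2, 0) facing north
t=3 straight(4) ⇒ (2, 4) facing north
no 2-step plan works, so 3 is optimal.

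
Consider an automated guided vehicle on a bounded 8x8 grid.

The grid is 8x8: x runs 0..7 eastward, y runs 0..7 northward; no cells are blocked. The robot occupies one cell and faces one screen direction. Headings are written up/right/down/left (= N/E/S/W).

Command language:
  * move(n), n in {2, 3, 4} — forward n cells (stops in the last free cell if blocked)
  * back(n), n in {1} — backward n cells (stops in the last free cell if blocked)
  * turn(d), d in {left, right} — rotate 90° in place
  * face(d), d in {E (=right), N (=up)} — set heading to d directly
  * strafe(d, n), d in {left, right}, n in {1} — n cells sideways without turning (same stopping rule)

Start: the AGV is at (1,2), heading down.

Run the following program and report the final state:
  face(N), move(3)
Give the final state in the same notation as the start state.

at (1,5), heading up

t0: at (1,2), heading down
[1] after face(N): at (1,2), heading up
[2] after move(3): at (1,5), heading up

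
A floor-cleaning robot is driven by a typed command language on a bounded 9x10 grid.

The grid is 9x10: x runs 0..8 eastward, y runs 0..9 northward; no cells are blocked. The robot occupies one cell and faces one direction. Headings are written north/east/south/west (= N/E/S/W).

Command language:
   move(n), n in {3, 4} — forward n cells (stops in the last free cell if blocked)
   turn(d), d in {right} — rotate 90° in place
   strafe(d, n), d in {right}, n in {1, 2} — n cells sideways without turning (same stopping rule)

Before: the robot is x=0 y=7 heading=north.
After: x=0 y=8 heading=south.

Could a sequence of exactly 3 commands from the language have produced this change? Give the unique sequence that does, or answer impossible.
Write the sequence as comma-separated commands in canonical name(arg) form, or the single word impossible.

impossible

all 125 sequences checked — none match.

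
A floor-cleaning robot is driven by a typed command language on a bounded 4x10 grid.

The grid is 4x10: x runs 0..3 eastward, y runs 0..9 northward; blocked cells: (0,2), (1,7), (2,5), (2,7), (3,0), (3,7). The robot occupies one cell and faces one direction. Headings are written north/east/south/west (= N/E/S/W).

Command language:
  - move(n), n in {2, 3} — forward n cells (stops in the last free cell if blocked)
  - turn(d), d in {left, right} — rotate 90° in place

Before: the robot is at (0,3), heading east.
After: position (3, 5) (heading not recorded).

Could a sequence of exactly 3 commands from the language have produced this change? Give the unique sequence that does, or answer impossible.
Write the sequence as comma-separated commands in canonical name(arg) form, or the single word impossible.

key: running move(2) before move(3) would end elsewhere — order is forced
t0: at (0,3), heading east
[1] after move(3): at (3,3), heading east
[2] after turn(left): at (3,3), heading north
[3] after move(2): at (3,5), heading north
no other 3-command option fits: unique.

move(3), turn(left), move(2)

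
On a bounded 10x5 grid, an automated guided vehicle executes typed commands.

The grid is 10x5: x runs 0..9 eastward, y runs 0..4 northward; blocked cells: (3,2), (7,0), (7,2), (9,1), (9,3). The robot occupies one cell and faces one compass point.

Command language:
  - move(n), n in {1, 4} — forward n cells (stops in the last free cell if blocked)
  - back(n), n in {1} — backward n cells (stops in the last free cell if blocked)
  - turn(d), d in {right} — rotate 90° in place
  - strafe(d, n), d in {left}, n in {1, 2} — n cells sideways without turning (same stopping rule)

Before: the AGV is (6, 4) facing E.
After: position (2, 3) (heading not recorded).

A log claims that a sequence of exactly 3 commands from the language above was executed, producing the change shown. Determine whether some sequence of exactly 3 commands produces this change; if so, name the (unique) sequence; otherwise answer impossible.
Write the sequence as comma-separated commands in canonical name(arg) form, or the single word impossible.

impossible

all 216 sequences checked — none match.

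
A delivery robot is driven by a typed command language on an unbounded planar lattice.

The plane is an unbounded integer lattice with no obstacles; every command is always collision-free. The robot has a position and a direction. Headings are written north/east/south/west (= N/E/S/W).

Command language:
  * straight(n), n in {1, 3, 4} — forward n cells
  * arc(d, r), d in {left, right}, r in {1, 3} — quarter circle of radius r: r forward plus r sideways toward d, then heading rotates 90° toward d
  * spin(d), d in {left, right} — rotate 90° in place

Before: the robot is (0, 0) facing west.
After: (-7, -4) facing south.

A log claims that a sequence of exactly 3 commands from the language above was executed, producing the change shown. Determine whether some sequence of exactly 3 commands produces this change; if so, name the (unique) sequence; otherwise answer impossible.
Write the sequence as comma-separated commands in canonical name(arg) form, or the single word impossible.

key: position moved to (-7,-4) AND the heading swung to S — translation plus rotation needed
begin: (0, 0) facing west
1. straight(4) → (-4, 0) facing west
2. arc(left, 3) → (-7, -3) facing south
3. straight(1) → (-7, -4) facing south
all 729 alternatives checked — unique.

straight(4), arc(left, 3), straight(1)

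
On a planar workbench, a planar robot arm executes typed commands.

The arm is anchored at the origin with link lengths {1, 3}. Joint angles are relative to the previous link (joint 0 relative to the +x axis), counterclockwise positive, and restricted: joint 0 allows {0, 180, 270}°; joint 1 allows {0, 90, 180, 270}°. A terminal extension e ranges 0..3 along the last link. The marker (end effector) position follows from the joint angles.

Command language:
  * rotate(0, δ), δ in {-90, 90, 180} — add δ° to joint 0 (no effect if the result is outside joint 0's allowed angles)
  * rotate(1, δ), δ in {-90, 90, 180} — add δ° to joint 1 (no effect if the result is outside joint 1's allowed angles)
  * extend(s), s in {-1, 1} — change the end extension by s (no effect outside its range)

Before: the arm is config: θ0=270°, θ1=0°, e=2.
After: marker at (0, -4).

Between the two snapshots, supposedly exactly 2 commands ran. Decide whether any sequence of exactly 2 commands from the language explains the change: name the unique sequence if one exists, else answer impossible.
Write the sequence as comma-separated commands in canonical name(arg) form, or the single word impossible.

extend(-1), extend(-1)

start: config: θ0=270°, θ1=0°, e=2
[1] after extend(-1): config: θ0=270°, θ1=0°, e=1
[2] after extend(-1): config: θ0=270°, θ1=0°, e=0
no rival 2-sequence matches.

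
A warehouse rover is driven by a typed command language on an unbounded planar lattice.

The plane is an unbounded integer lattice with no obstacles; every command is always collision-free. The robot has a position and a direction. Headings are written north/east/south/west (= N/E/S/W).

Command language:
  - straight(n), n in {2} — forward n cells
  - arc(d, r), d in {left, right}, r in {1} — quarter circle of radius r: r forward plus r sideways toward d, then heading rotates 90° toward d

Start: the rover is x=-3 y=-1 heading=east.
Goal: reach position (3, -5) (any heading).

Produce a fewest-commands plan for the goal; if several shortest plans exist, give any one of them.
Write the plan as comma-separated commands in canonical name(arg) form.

straight(2), straight(2), arc(right, 1), straight(2), arc(left, 1)

start: x=-3 y=-1 heading=east
t=1 straight(2) ⇒ x=-1 y=-1 heading=east
t=2 straight(2) ⇒ x=1 y=-1 heading=east
t=3 arc(right, 1) ⇒ x=2 y=-2 heading=south
t=4 straight(2) ⇒ x=2 y=-4 heading=south
t=5 arc(left, 1) ⇒ x=3 y=-5 heading=east
shorter routes all fall short; 5 is best.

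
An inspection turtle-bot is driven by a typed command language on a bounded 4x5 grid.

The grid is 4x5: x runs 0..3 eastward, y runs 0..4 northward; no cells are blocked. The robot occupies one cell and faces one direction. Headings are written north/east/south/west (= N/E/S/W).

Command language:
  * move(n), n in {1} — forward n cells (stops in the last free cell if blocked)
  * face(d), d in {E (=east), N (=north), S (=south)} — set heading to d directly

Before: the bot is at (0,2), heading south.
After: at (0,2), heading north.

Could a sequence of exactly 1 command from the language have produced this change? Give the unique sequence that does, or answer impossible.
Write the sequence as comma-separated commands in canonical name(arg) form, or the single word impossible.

face(N)

key: parked at (0,2) the whole time — nothing moves the robot
from: at (0,2), heading south
1. face(N) → at (0,2), heading north
all 4 alternatives checked — unique.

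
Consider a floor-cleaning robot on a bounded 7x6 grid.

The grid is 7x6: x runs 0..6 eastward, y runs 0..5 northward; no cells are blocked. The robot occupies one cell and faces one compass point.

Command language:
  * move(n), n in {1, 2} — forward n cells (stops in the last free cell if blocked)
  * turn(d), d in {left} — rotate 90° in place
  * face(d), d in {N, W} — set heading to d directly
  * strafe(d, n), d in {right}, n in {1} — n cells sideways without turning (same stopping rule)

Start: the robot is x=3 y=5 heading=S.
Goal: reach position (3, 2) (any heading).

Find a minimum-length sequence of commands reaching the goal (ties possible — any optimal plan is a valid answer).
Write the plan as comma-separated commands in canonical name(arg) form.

t0: x=3 y=5 heading=S
1. move(1) → x=3 y=4 heading=S
2. move(2) → x=3 y=2 heading=S
minimal: 2 command(s), checked below 2.

move(1), move(2)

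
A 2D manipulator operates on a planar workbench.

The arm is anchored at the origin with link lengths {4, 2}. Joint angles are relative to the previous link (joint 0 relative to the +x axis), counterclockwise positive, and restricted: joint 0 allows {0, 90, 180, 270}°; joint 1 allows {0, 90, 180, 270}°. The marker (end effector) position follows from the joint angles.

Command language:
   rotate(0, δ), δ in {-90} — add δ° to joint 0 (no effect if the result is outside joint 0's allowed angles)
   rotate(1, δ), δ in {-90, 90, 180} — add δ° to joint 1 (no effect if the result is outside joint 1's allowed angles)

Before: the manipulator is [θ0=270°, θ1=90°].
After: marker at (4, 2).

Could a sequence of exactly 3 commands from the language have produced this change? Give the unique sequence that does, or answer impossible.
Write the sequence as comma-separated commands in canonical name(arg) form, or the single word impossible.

rotate(0, -90), rotate(0, -90), rotate(0, -90)

begin: [θ0=270°, θ1=90°]
step 1 (rotate(0, -90)): [θ0=180°, θ1=90°]
step 2 (rotate(0, -90)): [θ0=90°, θ1=90°]
step 3 (rotate(0, -90)): [θ0=0°, θ1=90°]
all 64 alternatives checked — unique.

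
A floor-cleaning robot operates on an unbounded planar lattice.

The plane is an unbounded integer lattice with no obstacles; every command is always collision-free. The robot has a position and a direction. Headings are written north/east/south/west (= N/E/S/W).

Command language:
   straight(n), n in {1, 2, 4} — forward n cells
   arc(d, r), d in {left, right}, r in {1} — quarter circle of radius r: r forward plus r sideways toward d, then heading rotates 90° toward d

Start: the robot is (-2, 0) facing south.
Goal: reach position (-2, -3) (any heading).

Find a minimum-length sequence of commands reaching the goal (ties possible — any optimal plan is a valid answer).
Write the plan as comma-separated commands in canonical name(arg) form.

straight(2), straight(1)

initial: (-2, 0) facing south
step 1 (straight(2)): (-2, -2) facing south
step 2 (straight(1)): (-2, -3) facing south
shorter routes all fall short; 2 is best.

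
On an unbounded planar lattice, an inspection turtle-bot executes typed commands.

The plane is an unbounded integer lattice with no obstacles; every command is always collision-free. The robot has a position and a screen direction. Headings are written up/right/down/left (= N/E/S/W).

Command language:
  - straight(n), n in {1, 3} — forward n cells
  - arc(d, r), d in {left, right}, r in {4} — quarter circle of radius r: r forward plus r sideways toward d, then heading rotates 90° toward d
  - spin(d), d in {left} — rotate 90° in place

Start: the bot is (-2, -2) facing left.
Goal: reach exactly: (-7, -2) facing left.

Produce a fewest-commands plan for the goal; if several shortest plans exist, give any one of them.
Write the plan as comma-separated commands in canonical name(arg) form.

straight(3), straight(1), straight(1)

begin: (-2, -2) facing left
t=1 straight(3) ⇒ (-5, -2) facing left
t=2 straight(1) ⇒ (-6, -2) facing left
t=3 straight(1) ⇒ (-7, -2) facing left
shorter routes all fall short; 3 is best.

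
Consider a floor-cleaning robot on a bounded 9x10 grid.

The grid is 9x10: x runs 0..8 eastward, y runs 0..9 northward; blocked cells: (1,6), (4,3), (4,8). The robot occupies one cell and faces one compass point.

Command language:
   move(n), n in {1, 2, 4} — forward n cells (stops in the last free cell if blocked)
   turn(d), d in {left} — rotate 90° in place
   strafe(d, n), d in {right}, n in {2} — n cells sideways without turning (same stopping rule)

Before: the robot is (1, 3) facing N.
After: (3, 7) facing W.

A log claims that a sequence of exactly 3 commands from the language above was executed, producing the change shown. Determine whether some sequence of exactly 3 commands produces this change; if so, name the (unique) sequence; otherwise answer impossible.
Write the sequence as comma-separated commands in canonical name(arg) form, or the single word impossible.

strafe(right, 2), move(4), turn(left)

key: running turn(left) before strafe(right, 2) would end elsewhere — order is forced
begin: (1, 3) facing N
t=1 strafe(right, 2) ⇒ (3, 3) facing N
t=2 move(4) ⇒ (3, 7) facing N
t=3 turn(left) ⇒ (3, 7) facing W
uniquely the one of 125 3-step routes that fits.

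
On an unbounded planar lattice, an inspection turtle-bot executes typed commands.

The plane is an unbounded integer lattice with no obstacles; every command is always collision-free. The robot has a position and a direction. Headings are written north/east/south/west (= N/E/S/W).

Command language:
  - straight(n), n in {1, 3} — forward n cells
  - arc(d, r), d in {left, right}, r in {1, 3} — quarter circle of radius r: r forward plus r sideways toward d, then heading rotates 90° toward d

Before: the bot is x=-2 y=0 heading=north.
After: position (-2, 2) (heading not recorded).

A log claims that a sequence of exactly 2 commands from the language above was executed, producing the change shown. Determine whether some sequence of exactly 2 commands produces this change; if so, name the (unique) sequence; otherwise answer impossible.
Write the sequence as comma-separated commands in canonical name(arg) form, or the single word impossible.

straight(1), straight(1)

t0: x=-2 y=0 heading=north
1. straight(1) → x=-2 y=1 heading=north
2. straight(1) → x=-2 y=2 heading=north
no other 2-command option fits: unique.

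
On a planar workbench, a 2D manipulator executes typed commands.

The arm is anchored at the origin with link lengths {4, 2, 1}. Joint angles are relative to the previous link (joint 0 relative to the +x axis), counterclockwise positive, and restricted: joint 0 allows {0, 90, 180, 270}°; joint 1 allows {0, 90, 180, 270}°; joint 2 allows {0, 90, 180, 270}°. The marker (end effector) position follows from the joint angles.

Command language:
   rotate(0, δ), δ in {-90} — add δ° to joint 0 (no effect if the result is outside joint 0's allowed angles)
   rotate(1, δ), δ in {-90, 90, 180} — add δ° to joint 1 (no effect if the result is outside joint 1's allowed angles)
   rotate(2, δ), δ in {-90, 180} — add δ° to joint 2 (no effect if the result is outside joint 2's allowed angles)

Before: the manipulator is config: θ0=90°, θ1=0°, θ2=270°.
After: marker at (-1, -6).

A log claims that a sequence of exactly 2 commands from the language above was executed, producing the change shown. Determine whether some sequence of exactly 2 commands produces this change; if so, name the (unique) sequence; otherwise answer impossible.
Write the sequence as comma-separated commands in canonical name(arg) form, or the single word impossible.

start: config: θ0=90°, θ1=0°, θ2=270°
step 1 (rotate(0, -90)): config: θ0=0°, θ1=0°, θ2=270°
step 2 (rotate(0, -90)): config: θ0=270°, θ1=0°, θ2=270°
no rival 2-sequence matches.

rotate(0, -90), rotate(0, -90)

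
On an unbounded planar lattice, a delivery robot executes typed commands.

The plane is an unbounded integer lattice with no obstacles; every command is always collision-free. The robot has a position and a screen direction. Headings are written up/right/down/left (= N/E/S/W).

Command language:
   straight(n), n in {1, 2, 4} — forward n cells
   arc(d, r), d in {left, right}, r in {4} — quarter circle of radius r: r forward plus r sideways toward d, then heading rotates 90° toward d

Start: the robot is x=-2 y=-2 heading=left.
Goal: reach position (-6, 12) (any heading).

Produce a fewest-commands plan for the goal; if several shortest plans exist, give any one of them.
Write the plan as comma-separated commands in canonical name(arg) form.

begin: x=-2 y=-2 heading=left
[1] after arc(right, 4): x=-6 y=2 heading=up
[2] after straight(2): x=-6 y=4 heading=up
[3] after straight(4): x=-6 y=8 heading=up
[4] after straight(4): x=-6 y=12 heading=up
nothing shorter than 4 reaches the goal.

arc(right, 4), straight(2), straight(4), straight(4)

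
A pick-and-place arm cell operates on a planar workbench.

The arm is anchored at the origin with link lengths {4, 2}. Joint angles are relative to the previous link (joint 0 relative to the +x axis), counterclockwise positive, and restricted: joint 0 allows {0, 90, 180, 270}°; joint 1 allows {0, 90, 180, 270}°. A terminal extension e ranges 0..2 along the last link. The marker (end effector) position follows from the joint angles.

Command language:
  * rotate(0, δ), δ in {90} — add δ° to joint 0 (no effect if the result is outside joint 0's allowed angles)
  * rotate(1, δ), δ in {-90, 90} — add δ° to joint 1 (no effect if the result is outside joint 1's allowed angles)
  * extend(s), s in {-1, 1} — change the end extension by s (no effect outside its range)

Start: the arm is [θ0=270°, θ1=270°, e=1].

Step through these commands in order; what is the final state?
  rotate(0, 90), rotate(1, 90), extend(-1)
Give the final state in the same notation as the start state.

[θ0=0°, θ1=0°, e=0]

t0: [θ0=270°, θ1=270°, e=1]
1. rotate(0, 90) → [θ0=0°, θ1=270°, e=1]
2. rotate(1, 90) → [θ0=0°, θ1=0°, e=1]
3. extend(-1) → [θ0=0°, θ1=0°, e=0]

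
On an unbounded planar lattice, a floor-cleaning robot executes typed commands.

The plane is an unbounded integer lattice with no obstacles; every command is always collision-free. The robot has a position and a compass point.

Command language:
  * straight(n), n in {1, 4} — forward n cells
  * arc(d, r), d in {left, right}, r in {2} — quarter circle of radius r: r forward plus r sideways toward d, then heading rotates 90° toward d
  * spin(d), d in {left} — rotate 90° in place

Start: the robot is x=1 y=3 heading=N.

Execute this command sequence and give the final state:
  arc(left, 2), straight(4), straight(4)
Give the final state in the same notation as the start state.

begin: x=1 y=3 heading=N
step 1 (arc(left, 2)): x=-1 y=5 heading=W
step 2 (straight(4)): x=-5 y=5 heading=W
step 3 (straight(4)): x=-9 y=5 heading=W

x=-9 y=5 heading=W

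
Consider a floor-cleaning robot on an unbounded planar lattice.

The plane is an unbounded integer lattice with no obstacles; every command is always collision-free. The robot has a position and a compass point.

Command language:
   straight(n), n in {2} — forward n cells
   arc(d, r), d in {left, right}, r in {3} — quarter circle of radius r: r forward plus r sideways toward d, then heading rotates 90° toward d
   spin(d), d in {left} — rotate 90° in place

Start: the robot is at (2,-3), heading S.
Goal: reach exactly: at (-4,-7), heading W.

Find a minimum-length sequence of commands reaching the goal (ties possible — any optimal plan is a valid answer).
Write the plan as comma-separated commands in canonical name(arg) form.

start: at (2,-3), heading S
step 1 (straight(2)): at (2,-5), heading S
step 2 (straight(2)): at (2,-7), heading S
step 3 (arc(right, 3)): at (-1,-10), heading W
step 4 (arc(right, 3)): at (-4,-7), heading N
step 5 (spin(left)): at (-4,-7), heading W
minimal: 5 command(s), checked below 5.

straight(2), straight(2), arc(right, 3), arc(right, 3), spin(left)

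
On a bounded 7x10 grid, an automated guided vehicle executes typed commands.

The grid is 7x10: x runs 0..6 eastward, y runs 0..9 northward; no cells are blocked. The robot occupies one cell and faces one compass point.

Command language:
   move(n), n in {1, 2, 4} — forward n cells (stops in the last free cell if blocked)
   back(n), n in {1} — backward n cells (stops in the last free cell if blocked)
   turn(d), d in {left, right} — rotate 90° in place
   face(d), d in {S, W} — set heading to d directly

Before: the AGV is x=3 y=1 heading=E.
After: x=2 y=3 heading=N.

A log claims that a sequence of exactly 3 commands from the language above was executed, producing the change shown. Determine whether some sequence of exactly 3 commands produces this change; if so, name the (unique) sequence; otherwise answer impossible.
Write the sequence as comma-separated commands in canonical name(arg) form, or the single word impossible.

key: order matters: swapping back(1) and move(2) lands elsewhere
begin: x=3 y=1 heading=E
step 1 (back(1)): x=2 y=1 heading=E
step 2 (turn(left)): x=2 y=1 heading=N
step 3 (move(2)): x=2 y=3 heading=N
no rival 3-sequence matches.

back(1), turn(left), move(2)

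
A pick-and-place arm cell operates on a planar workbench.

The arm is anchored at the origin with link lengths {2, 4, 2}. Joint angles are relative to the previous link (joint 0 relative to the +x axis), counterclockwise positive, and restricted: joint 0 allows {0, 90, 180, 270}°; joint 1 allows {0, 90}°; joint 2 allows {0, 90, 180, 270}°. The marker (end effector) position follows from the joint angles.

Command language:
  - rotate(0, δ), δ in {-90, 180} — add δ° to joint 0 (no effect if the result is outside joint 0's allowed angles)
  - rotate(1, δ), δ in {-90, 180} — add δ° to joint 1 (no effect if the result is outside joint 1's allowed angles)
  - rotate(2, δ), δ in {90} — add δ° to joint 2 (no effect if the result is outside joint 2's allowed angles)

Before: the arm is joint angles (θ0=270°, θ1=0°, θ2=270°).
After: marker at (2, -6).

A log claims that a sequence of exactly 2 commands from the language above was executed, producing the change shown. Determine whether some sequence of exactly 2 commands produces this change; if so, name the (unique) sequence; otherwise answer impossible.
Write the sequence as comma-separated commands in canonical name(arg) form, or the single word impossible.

rotate(2, 90), rotate(2, 90)

begin: joint angles (θ0=270°, θ1=0°, θ2=270°)
[1] after rotate(2, 90): joint angles (θ0=270°, θ1=0°, θ2=0°)
[2] after rotate(2, 90): joint angles (θ0=270°, θ1=0°, θ2=90°)
no other 2-command option fits: unique.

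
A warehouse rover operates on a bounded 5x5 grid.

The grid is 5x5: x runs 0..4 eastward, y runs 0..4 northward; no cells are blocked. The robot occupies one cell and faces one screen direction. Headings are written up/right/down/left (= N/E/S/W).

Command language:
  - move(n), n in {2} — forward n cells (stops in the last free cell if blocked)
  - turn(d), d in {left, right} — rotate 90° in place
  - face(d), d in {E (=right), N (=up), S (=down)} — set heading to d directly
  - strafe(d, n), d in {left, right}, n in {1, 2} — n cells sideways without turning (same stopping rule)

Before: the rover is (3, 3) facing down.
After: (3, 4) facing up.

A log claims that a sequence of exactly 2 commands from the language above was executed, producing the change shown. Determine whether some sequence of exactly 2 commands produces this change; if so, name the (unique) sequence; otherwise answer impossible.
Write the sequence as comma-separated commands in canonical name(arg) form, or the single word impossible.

key: move(2) runs into the grid edge before its full distance
begin: (3, 3) facing down
[1] after face(N): (3, 3) facing up
[2] after move(2): (3, 4) facing up
all 100 alternatives checked — unique.

face(N), move(2)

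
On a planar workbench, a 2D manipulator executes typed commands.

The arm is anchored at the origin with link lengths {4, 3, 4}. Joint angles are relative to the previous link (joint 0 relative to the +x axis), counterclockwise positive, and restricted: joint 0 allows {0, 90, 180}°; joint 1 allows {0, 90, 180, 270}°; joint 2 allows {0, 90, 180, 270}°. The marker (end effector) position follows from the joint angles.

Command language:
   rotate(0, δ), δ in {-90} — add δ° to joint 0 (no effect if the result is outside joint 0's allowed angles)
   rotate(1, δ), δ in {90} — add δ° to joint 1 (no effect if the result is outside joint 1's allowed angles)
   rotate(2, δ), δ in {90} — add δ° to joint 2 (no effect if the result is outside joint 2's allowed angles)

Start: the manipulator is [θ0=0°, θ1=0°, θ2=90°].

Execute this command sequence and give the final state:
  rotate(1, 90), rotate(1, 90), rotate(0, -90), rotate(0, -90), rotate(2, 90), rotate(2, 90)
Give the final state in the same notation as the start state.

[θ0=0°, θ1=180°, θ2=270°]

begin: [θ0=0°, θ1=0°, θ2=90°]
step 1 (rotate(1, 90)): [θ0=0°, θ1=90°, θ2=90°]
step 2 (rotate(1, 90)): [θ0=0°, θ1=180°, θ2=90°]
step 3 (rotate(0, -90)): [θ0=0°, θ1=180°, θ2=90°]
step 4 (rotate(0, -90)): [θ0=0°, θ1=180°, θ2=90°]
step 5 (rotate(2, 90)): [θ0=0°, θ1=180°, θ2=180°]
step 6 (rotate(2, 90)): [θ0=0°, θ1=180°, θ2=270°]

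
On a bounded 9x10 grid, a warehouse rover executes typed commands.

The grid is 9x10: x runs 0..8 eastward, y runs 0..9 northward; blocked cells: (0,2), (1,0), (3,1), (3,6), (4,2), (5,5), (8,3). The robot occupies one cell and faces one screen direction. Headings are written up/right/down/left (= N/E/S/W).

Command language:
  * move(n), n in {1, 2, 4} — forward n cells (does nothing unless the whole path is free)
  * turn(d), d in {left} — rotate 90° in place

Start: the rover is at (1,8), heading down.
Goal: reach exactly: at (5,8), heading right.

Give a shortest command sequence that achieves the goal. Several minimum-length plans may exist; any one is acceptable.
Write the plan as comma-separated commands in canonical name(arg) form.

turn(left), move(4)

initial: at (1,8), heading down
t=1 turn(left) ⇒ at (1,8), heading right
t=2 move(4) ⇒ at (5,8), heading right
nothing shorter than 2 reaches the goal.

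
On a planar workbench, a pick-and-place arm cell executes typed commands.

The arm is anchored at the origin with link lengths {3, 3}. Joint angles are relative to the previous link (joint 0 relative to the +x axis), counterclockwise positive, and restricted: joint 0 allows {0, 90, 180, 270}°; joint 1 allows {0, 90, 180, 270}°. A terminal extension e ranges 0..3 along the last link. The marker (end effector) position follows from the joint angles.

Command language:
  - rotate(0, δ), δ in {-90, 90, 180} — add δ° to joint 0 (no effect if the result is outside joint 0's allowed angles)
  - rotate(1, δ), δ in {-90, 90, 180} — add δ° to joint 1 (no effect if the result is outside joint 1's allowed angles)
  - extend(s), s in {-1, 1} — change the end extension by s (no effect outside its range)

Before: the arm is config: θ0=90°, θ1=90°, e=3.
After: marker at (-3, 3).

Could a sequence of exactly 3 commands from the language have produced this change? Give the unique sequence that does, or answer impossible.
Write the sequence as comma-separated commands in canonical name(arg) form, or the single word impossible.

extend(-1), extend(-1), extend(-1)

start: config: θ0=90°, θ1=90°, e=3
step 1 (extend(-1)): config: θ0=90°, θ1=90°, e=2
step 2 (extend(-1)): config: θ0=90°, θ1=90°, e=1
step 3 (extend(-1)): config: θ0=90°, θ1=90°, e=0
no other 3-command option fits: unique.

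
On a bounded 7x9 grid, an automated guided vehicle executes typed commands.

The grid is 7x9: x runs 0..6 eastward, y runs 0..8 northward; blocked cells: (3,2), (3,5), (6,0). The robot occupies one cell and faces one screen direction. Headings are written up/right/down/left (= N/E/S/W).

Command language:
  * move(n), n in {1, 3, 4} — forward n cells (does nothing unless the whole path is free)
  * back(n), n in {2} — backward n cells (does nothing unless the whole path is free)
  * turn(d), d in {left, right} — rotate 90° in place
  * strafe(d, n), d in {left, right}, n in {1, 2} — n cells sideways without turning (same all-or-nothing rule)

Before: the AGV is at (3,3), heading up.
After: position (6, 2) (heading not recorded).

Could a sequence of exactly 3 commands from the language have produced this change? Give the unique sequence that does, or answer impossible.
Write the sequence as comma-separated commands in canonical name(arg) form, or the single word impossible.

key: running strafe(right, 1) before turn(right) would end elsewhere — order is forced
t0: at (3,3), heading up
[1] after turn(right): at (3,3), heading right
[2] after move(3): at (6,3), heading right
[3] after strafe(right, 1): at (6,2), heading right
no other 3-command option fits: unique.

turn(right), move(3), strafe(right, 1)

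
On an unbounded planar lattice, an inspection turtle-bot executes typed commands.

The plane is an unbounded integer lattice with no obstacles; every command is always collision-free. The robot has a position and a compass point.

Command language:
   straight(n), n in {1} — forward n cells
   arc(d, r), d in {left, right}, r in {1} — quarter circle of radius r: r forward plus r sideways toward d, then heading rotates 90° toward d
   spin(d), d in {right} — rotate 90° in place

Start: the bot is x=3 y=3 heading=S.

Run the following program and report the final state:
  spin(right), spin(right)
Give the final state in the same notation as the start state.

x=3 y=3 heading=N

begin: x=3 y=3 heading=S
[1] after spin(right): x=3 y=3 heading=W
[2] after spin(right): x=3 y=3 heading=N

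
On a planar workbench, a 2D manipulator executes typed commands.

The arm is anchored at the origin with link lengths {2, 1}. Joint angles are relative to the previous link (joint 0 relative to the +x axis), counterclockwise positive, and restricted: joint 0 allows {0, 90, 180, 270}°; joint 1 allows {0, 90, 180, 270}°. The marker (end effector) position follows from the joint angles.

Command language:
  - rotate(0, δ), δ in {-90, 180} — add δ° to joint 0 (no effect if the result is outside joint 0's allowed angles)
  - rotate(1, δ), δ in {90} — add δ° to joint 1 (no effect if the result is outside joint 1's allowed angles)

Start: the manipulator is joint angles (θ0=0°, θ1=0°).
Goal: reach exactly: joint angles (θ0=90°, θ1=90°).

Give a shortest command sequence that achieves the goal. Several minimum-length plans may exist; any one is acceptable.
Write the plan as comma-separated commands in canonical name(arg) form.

rotate(0, 180), rotate(0, -90), rotate(1, 90)

from: joint angles (θ0=0°, θ1=0°)
t=1 rotate(0, 180) ⇒ joint angles (θ0=180°, θ1=0°)
t=2 rotate(0, -90) ⇒ joint angles (θ0=90°, θ1=0°)
t=3 rotate(1, 90) ⇒ joint angles (θ0=90°, θ1=90°)
shorter routes all fall short; 3 is best.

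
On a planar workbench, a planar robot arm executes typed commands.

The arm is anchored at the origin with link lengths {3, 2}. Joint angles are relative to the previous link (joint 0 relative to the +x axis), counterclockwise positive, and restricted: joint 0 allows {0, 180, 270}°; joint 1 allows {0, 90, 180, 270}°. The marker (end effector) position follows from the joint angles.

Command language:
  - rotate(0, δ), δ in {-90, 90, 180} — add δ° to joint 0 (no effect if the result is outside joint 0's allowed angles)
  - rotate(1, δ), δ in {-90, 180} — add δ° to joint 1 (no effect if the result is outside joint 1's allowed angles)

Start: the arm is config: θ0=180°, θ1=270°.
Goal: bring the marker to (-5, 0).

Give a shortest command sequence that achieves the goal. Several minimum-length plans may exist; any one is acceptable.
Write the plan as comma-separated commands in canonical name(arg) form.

begin: config: θ0=180°, θ1=270°
t=1 rotate(1, -90) ⇒ config: θ0=180°, θ1=180°
t=2 rotate(1, 180) ⇒ config: θ0=180°, θ1=0°
no 1-step plan works, so 2 is optimal.

rotate(1, -90), rotate(1, 180)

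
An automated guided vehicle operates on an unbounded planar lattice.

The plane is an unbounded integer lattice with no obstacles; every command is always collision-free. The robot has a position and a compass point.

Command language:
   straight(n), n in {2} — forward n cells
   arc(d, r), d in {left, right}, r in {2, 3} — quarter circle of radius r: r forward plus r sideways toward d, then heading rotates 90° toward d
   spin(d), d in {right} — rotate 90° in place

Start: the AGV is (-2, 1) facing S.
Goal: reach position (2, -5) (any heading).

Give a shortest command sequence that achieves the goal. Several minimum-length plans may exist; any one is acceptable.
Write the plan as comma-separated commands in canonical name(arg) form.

straight(2), arc(left, 2), arc(right, 2)

from: (-2, 1) facing S
[1] after straight(2): (-2, -1) facing S
[2] after arc(left, 2): (0, -3) facing E
[3] after arc(right, 2): (2, -5) facing S
no 2-step plan works, so 3 is optimal.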